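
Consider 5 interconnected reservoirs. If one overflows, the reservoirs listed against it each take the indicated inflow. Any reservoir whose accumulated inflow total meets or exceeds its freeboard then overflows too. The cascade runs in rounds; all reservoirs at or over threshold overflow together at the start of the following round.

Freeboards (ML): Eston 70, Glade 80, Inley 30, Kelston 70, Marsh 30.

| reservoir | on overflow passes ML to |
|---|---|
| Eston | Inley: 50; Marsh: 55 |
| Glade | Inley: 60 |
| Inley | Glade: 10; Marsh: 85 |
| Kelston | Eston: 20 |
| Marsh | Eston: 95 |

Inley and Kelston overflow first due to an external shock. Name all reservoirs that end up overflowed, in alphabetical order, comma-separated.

Eston, Inley, Kelston, Marsh

Round 1 — Inley, Kelston overflow (initial).
  Eston: +20 → 20 < 70
  Glade: +10 → 10 < 80
  Marsh: +85 → 85 ≥ 30
Round 2 — Marsh overflows.
  Eston: +95 → 115 ≥ 70
Round 3 — Eston overflows.
No further overflows.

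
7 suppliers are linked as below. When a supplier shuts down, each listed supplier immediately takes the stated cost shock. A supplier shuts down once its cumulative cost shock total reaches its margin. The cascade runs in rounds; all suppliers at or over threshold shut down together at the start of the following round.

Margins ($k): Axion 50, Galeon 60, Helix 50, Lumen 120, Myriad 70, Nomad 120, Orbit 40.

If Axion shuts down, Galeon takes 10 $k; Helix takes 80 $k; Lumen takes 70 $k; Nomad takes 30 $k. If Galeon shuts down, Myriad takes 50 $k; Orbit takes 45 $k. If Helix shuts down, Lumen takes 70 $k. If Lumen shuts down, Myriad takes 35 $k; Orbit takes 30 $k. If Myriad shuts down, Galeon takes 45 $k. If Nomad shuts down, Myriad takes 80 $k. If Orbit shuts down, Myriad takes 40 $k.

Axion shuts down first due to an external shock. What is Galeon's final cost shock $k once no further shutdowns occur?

Round 1 — Axion shuts down (initial).
  Galeon: +10 → 10 < 60
  Helix: +80 → 80 ≥ 50
  Lumen: +70 → 70 < 120
  Nomad: +30 → 30 < 120
Round 2 — Helix shuts down.
  Lumen: +70 → 140 ≥ 120
Round 3 — Lumen shuts down.
  Myriad: +35 → 35 < 70
  Orbit: +30 → 30 < 40
No further shutdowns.

10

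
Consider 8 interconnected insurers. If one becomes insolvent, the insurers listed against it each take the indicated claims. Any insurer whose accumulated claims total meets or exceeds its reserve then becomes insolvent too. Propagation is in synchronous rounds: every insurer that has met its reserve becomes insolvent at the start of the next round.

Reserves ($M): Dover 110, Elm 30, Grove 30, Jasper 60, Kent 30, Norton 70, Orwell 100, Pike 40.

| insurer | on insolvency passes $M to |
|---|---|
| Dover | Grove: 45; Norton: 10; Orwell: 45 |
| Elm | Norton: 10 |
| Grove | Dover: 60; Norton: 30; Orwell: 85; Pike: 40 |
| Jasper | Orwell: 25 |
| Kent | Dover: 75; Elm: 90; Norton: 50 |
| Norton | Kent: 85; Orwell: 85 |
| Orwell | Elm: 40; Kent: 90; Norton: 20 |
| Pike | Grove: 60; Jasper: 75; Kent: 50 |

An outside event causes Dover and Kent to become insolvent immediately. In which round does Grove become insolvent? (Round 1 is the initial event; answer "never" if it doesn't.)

Round 1 — Dover, Kent become insolvent (initial).
  Elm: +90 → 90 ≥ 30
  Grove: +45 → 45 ≥ 30
  Norton: +10+50 → 60 < 70
  Orwell: +45 → 45 < 100
Round 2 — Elm, Grove become insolvent.
  Norton: +10+30 → 100 ≥ 70
  Orwell: +85 → 130 ≥ 100
  Pike: +40 → 40 ≥ 40
Round 3 — Norton, Orwell, Pike become insolvent.
  Jasper: +75 → 75 ≥ 60
Round 4 — Jasper becomes insolvent.
No further insolvencies.

2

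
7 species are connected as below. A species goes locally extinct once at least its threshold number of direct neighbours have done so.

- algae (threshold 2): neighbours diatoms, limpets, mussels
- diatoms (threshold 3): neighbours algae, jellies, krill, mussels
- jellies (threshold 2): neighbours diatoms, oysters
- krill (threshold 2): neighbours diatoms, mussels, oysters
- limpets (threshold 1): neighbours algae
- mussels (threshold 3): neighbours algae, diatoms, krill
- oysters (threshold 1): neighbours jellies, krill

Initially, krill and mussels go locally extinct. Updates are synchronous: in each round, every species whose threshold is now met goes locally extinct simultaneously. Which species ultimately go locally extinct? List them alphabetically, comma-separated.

Round 1 — krill, mussels go locally extinct (initial).
Round 2 — checking thresholds:
  algae: 1 of 3 neighbours < 2, not yet.
  diatoms: 2 of 4 neighbours < 3, not yet.
  oysters: 1 of 2 neighbours ≥ 1, goes locally extinct.
Round 3 — no new extinctions; cascade stops.

krill, mussels, oysters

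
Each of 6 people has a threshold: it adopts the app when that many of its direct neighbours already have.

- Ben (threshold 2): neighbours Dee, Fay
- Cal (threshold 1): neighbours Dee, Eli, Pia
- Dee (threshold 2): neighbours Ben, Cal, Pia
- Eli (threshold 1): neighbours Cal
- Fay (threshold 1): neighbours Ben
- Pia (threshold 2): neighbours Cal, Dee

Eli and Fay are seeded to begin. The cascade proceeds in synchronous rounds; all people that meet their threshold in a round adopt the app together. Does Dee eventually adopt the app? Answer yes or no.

Round 1 — Eli, Fay adopt the app (initial).
Round 2 — checking thresholds:
  Ben: 1 of 2 neighbours < 2, holds.
  Cal: 1 of 3 neighbours ≥ 1, adopts the app.
Round 3 — no new adoptions; cascade stops.

no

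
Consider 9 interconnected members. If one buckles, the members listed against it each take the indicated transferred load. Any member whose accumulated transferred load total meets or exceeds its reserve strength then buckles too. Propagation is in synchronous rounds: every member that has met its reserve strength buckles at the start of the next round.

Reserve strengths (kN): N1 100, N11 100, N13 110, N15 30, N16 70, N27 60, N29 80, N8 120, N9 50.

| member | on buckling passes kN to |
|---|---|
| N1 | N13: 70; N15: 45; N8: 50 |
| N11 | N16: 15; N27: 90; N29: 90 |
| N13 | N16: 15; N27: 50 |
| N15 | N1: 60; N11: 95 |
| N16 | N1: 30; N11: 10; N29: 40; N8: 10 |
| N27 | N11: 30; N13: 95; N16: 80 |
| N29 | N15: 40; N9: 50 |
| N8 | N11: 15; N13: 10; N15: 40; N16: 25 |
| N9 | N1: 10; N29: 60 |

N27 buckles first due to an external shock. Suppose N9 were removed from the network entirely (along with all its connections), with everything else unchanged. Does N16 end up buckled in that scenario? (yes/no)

With N9 removed:
Round 1 — N27 buckles (initial).
  N11: +30 → 30 < 100
  N13: +95 → 95 < 110
  N16: +80 → 80 ≥ 70
Round 2 — N16 buckles.
  N1: +30 → 30 < 100
  N11: +10 → 40 < 100
  N29: +40 → 40 < 80
  N8: +10 → 10 < 120
No further bucklings.

yes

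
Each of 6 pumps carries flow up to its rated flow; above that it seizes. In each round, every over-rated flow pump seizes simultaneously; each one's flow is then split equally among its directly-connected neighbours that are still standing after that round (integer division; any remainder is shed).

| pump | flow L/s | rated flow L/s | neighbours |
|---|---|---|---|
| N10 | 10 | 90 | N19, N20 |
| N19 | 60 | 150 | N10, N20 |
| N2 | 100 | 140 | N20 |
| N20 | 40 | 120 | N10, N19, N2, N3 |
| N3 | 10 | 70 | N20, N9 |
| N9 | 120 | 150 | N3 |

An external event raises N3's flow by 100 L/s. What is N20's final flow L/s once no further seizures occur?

95

Round 1 — N3 at 110 > 70. N3 seizes.
  N3 sheds 110 L/s to N20, N9: 55 each.
    N20: 40+55 = 95 ≤ 120
    N9: 120+55 = 175 > 150
Round 2 — N9 seizes.
  N9 sheds 175 L/s: no online neighbours, lost.
No further seizures.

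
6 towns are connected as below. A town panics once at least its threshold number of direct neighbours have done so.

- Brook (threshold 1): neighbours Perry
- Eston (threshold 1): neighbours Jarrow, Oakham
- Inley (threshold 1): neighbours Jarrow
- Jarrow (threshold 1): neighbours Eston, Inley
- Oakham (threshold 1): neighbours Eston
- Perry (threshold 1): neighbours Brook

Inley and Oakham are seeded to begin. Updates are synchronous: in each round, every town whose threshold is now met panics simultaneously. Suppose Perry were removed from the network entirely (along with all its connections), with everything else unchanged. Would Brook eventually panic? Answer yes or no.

With Perry removed:
Round 1 — Inley, Oakham panic (initial).
Round 2 — checking thresholds:
  Eston: 1 of 2 neighbours ≥ 1, panics.
  Jarrow: 1 of 2 neighbours ≥ 1, panics.
Round 3 — no new panics; cascade stops.

no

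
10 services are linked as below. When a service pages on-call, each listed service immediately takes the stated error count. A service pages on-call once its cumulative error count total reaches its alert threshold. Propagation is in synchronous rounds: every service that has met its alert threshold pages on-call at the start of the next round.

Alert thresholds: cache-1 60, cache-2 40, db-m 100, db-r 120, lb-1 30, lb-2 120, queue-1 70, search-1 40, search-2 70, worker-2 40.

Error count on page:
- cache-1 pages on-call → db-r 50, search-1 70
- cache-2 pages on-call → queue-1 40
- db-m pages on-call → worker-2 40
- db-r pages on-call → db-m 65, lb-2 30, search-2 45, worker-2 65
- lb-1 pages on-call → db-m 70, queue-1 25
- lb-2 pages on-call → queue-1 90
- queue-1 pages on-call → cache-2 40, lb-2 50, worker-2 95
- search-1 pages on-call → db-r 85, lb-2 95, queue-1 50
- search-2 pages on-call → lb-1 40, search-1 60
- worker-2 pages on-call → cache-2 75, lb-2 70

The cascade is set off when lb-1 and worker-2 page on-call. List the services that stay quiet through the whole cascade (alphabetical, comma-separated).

cache-1, db-m, db-r, lb-2, queue-1, search-1, search-2

Round 1 — lb-1, worker-2 page on-call (initial).
  cache-2: +75 → 75 ≥ 40
  db-m: +70 → 70 < 100
  lb-2: +70 → 70 < 120
  queue-1: +25 → 25 < 70
Round 2 — cache-2 pages on-call.
  queue-1: +40 → 65 < 70
No further pages.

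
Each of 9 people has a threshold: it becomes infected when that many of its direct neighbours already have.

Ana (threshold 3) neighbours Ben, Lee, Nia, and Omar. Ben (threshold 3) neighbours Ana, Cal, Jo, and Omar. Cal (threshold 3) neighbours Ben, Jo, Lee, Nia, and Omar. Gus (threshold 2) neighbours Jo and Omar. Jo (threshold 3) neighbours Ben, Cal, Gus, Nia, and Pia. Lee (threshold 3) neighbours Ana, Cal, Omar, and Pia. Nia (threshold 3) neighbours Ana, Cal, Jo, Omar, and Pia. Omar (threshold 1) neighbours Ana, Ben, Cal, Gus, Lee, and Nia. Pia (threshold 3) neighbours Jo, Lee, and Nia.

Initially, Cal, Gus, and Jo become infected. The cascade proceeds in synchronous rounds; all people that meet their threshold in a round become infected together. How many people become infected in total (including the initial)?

Round 1 — Cal, Gus, Jo become infected (initial).
Round 2 — checking thresholds:
  Ben: 2 of 4 neighbours < 3, not yet.
  Lee: 1 of 4 neighbours < 3, not yet.
  Nia: 2 of 5 neighbours < 3, not yet.
  Omar: 2 of 6 neighbours ≥ 1, becomes infected.
  Pia: 1 of 3 neighbours < 3, not yet.
Round 3 — checking thresholds:
  Ana: 1 of 4 neighbours < 3, not yet.
  Ben: 3 of 4 neighbours ≥ 3, becomes infected.
  Lee: 2 of 4 neighbours < 3, not yet.
  Nia: 3 of 5 neighbours ≥ 3, becomes infected.
  Pia: 1 of 3 neighbours < 3, not yet.
Round 4 — checking thresholds:
  Ana: 3 of 4 neighbours ≥ 3, becomes infected.
  Lee: 2 of 4 neighbours < 3, not yet.
  Pia: 2 of 3 neighbours < 3, not yet.
Round 5 — checking thresholds:
  Lee: 3 of 4 neighbours ≥ 3, becomes infected.
  Pia: 2 of 3 neighbours < 3, not yet.
Round 6 — checking thresholds:
  Pia: 3 of 3 neighbours ≥ 3, becomes infected.
Round 7 — no new infections; cascade stops.

9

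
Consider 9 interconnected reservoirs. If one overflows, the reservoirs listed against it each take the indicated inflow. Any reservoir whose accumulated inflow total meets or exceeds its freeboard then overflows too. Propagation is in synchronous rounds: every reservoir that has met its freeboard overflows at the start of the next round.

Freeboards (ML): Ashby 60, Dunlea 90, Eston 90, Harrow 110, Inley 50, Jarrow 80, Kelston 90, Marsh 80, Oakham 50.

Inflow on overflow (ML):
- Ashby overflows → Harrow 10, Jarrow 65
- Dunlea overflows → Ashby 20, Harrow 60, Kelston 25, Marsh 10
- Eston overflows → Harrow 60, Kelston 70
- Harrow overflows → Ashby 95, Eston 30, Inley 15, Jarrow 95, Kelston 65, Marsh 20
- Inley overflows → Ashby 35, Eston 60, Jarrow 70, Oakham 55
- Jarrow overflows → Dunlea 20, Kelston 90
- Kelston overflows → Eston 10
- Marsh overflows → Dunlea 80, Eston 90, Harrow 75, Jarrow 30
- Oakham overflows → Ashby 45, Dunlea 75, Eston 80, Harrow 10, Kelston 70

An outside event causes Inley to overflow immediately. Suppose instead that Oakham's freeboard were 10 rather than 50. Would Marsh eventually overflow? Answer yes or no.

With Oakham's freeboard at 10:
Round 1 — Inley overflows (initial).
  Ashby: +35 → 35 < 60
  Eston: +60 → 60 < 90
  Jarrow: +70 → 70 < 80
  Oakham: +55 → 55 ≥ 10
Round 2 — Oakham overflows.
  Ashby: +45 → 80 ≥ 60
  Dunlea: +75 → 75 < 90
  Eston: +80 → 140 ≥ 90
  Harrow: +10 → 10 < 110
  Kelston: +70 → 70 < 90
Round 3 — Ashby, Eston overflow.
  Harrow: +10+60 → 80 < 110
  Jarrow: +65 → 135 ≥ 80
  Kelston: +70 → 140 ≥ 90
Round 4 — Jarrow, Kelston overflow.
  Dunlea: +20 → 95 ≥ 90
Round 5 — Dunlea overflows.
  Harrow: +60 → 140 ≥ 110
  Marsh: +10 → 10 < 80
Round 6 — Harrow overflows.
  Marsh: +20 → 30 < 80
No further overflows.

no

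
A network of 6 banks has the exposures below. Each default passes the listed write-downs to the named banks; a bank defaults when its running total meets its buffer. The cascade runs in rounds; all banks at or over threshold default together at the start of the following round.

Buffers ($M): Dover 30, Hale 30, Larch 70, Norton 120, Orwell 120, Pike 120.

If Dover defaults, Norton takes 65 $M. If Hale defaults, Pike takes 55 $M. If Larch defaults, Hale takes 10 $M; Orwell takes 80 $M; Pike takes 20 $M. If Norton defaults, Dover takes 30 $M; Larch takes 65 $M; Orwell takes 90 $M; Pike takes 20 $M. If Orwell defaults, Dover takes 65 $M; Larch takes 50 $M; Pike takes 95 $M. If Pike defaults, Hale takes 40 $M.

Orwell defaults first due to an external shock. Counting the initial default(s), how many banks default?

Round 1 — Orwell defaults (initial).
  Dover: +65 → 65 ≥ 30
  Larch: +50 → 50 < 70
  Pike: +95 → 95 < 120
Round 2 — Dover defaults.
  Norton: +65 → 65 < 120
No further defaults.

2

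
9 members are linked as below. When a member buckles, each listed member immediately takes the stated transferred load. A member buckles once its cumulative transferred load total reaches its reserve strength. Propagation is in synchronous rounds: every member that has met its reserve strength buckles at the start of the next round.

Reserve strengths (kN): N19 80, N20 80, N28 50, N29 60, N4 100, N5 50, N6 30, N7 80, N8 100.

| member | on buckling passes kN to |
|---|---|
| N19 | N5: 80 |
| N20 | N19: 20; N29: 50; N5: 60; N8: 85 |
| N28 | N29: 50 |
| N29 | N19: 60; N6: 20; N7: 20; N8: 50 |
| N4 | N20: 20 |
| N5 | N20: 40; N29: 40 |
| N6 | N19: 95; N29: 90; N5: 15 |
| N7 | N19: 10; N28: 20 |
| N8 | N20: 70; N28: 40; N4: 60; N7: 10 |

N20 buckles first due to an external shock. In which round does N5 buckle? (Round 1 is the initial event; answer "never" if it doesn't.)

Round 1 — N20 buckles (initial).
  N19: +20 → 20 < 80
  N29: +50 → 50 < 60
  N5: +60 → 60 ≥ 50
  N8: +85 → 85 < 100
Round 2 — N5 buckles.
  N29: +40 → 90 ≥ 60
Round 3 — N29 buckles.
  N19: +60 → 80 ≥ 80
  N6: +20 → 20 < 30
  N7: +20 → 20 < 80
  N8: +50 → 135 ≥ 100
Round 4 — N19, N8 buckle.
  N28: +40 → 40 < 50
  N4: +60 → 60 < 100
  N7: +10 → 30 < 80
No further bucklings.

2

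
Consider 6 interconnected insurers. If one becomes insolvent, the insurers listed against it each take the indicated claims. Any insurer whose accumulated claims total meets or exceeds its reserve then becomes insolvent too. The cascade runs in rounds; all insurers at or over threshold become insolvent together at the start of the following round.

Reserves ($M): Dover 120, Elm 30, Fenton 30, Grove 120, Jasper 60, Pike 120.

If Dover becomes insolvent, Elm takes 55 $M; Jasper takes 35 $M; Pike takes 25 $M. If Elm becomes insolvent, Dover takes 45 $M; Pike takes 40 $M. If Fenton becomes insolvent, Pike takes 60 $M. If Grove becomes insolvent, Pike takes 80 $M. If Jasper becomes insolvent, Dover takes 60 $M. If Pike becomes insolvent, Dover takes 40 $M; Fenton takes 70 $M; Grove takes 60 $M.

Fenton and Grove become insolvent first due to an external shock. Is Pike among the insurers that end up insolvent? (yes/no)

yes

Round 1 — Fenton, Grove become insolvent (initial).
  Pike: +60+80 → 140 ≥ 120
Round 2 — Pike becomes insolvent.
  Dover: +40 → 40 < 120
No further insolvencies.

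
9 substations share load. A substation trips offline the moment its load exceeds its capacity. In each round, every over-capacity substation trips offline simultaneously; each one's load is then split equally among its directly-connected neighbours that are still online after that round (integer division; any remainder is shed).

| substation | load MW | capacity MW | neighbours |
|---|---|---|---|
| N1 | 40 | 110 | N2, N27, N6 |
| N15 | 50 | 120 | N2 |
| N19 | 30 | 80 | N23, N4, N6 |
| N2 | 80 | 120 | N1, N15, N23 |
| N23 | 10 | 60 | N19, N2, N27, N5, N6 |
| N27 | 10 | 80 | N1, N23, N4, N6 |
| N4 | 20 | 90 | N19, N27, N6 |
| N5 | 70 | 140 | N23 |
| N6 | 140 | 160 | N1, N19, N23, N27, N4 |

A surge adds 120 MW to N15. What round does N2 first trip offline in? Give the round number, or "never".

2

Round 1 — N15 at 170 > 120. N15 trips offline.
  N15 sheds 170 MW to N2: 170 each.
    N2: 80+170 = 250 > 120
Round 2 — N2 trips offline.
  N2 sheds 250 MW to N1, N23: 125 each.
    N1: 40+125 = 165 > 110
    N23: 10+125 = 135 > 60
Round 3 — N1, N23 trip offline.
  N1 sheds 165 MW to N27, N6: 82 each (1 lost).
    N27: 10+82 = 92 > 80
    N6: 140+82 = 222 > 160
  N23 sheds 135 MW to N19, N27, N5, N6: 33 each (3 lost).
    N19: 30+33 = 63 ≤ 80
    N27: 92+33 = 125 > 80
    N5: 70+33 = 103 ≤ 140
    N6: 222+33 = 255 > 160
Round 4 — N27, N6 trip offline.
  N27 sheds 125 MW to N4: 125 each.
    N4: 20+125 = 145 > 90
  N6 sheds 255 MW to N19, N4: 127 each (1 lost).
    N19: 63+127 = 190 > 80
    N4: 145+127 = 272 > 90
Round 5 — N19, N4 trip offline.
  N19 sheds 190 MW: no online neighbours, lost.
  N4 sheds 272 MW: no online neighbours, lost.
No further trips.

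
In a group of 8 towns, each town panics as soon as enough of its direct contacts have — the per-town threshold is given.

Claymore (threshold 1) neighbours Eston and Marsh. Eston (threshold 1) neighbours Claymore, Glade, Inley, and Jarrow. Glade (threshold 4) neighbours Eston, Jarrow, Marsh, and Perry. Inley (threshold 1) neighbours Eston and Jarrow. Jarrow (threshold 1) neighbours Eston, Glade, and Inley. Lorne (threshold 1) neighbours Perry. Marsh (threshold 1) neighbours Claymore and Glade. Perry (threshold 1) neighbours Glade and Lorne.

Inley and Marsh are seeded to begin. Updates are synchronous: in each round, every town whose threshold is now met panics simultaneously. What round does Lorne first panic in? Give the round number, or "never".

Round 1 — Inley, Marsh panic (initial).
Round 2 — checking thresholds:
  Claymore: 1 of 2 neighbours ≥ 1, panics.
  Eston: 1 of 4 neighbours ≥ 1, panics.
  Glade: 1 of 4 neighbours < 4, below threshold.
  Jarrow: 1 of 3 neighbours ≥ 1, panics.
Round 3 — no new panics; cascade stops.

never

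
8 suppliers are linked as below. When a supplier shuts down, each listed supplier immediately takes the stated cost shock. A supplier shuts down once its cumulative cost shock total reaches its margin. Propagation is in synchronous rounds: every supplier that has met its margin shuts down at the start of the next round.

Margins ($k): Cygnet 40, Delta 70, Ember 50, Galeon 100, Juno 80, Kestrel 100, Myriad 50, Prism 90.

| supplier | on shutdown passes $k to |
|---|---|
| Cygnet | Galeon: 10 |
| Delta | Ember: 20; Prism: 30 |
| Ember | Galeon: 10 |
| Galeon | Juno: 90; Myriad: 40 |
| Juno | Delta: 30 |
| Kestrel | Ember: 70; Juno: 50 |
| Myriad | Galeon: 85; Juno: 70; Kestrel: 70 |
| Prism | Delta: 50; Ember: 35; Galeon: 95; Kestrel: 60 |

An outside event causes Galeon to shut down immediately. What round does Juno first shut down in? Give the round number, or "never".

Round 1 — Galeon shuts down (initial).
  Juno: +90 → 90 ≥ 80
  Myriad: +40 → 40 < 50
Round 2 — Juno shuts down.
  Delta: +30 → 30 < 70
No further shutdowns.

2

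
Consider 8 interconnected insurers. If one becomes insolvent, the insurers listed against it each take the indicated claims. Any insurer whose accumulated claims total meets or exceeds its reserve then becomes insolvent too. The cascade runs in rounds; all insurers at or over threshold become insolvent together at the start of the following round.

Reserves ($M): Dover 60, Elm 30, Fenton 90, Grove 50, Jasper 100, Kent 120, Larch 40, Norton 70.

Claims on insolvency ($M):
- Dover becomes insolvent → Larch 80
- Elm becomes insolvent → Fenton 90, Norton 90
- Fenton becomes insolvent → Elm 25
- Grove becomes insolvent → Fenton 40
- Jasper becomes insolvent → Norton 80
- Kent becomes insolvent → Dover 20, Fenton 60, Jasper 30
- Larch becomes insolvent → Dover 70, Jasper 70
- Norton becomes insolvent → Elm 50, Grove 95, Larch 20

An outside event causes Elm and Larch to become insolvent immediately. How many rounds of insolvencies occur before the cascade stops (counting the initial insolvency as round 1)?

3

Round 1 — Elm, Larch become insolvent (initial).
  Dover: +70 → 70 ≥ 60
  Fenton: +90 → 90 ≥ 90
  Jasper: +70 → 70 < 100
  Norton: +90 → 90 ≥ 70
Round 2 — Dover, Fenton, Norton become insolvent.
  Grove: +95 → 95 ≥ 50
Round 3 — Grove becomes insolvent.
No further insolvencies.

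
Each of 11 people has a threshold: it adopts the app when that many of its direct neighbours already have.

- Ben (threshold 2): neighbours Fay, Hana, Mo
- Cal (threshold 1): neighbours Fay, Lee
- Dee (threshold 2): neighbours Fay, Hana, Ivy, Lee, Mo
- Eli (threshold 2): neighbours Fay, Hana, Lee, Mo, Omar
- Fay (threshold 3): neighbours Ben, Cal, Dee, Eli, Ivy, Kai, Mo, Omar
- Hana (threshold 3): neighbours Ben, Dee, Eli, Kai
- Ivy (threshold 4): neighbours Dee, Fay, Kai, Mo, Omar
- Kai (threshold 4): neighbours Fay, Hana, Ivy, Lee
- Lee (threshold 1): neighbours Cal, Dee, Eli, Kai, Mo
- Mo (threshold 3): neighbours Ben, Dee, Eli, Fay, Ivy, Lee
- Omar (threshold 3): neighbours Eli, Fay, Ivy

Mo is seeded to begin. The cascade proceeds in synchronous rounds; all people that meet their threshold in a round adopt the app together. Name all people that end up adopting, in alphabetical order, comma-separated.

Round 1 — Mo adopts the app (initial).
Round 2 — checking thresholds:
  Ben: 1 of 3 neighbours < 2, holds.
  Dee: 1 of 5 neighbours < 2, holds.
  Eli: 1 of 5 neighbours < 2, holds.
  Fay: 1 of 8 neighbours < 3, holds.
  Ivy: 1 of 5 neighbours < 4, holds.
  Lee: 1 of 5 neighbours ≥ 1, adopts the app.
Round 3 — checking thresholds:
  Ben: 1 of 3 neighbours < 2, holds.
  Cal: 1 of 2 neighbours ≥ 1, adopts the app.
  Dee: 2 of 5 neighbours ≥ 2, adopts the app.
  Eli: 2 of 5 neighbours ≥ 2, adopts the app.
  Fay: 1 of 8 neighbours < 3, holds.
  Ivy: 1 of 5 neighbours < 4, holds.
  Kai: 1 of 4 neighbours < 4, holds.
Round 4 — checking thresholds:
  Ben: 1 of 3 neighbours < 2, holds.
  Fay: 4 of 8 neighbours ≥ 3, adopts the app.
  Hana: 2 of 4 neighbours < 3, holds.
  Ivy: 2 of 5 neighbours < 4, holds.
  Kai: 1 of 4 neighbours < 4, holds.
  Omar: 1 of 3 neighbours < 3, holds.
Round 5 — checking thresholds:
  Ben: 2 of 3 neighbours ≥ 2, adopts the app.
  Hana: 2 of 4 neighbours < 3, holds.
  Ivy: 3 of 5 neighbours < 4, holds.
  Kai: 2 of 4 neighbours < 4, holds.
  Omar: 2 of 3 neighbours < 3, holds.
Round 6 — checking thresholds:
  Hana: 3 of 4 neighbours ≥ 3, adopts the app.
  Ivy: 3 of 5 neighbours < 4, holds.
  Kai: 2 of 4 neighbours < 4, holds.
  Omar: 2 of 3 neighbours < 3, holds.
Round 7 — no new adoptions; cascade stops.

Ben, Cal, Dee, Eli, Fay, Hana, Lee, Mo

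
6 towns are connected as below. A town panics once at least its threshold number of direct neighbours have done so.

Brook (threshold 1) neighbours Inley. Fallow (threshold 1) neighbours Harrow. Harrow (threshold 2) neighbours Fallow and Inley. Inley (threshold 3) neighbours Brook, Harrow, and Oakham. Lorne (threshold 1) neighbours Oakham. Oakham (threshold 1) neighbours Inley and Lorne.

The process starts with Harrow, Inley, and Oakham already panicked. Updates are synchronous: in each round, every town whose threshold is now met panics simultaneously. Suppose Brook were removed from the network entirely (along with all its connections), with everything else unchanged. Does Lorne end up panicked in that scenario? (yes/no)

With Brook removed:
Round 1 — Harrow, Inley, Oakham panic (initial).
Round 2 — checking thresholds:
  Fallow: 1 of 1 neighbours ≥ 1, panics.
  Lorne: 1 of 1 neighbours ≥ 1, panics.
Round 3 — no new panics; cascade stops.

yes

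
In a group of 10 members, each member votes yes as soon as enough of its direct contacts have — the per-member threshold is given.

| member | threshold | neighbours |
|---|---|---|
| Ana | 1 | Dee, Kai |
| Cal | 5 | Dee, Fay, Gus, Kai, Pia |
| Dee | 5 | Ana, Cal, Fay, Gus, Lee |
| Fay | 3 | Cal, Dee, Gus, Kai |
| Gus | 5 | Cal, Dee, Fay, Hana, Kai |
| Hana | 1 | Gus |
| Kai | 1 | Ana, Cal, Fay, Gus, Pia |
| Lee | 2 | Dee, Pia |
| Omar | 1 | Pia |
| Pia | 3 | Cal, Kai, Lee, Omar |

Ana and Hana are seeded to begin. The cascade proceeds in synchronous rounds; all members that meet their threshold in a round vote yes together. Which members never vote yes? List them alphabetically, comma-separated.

Cal, Dee, Fay, Gus, Lee, Omar, Pia

Round 1 — Ana, Hana vote yes (initial).
Round 2 — checking thresholds:
  Dee: 1 of 5 neighbours < 5, not yet.
  Gus: 1 of 5 neighbours < 5, not yet.
  Kai: 1 of 5 neighbours ≥ 1, votes yes.
Round 3 — no new yes votes; cascade stops.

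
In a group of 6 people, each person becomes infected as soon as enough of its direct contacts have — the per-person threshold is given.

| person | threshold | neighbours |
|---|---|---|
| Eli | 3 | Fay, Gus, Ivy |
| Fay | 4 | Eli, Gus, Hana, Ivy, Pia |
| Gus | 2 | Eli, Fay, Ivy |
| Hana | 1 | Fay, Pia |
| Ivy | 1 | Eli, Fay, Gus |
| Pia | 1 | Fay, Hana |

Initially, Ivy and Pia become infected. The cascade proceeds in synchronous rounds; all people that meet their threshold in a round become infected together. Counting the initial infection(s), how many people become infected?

3

Round 1 — Ivy, Pia become infected (initial).
Round 2 — checking thresholds:
  Eli: 1 of 3 neighbours < 3, not yet.
  Fay: 2 of 5 neighbours < 4, not yet.
  Gus: 1 of 3 neighbours < 2, not yet.
  Hana: 1 of 2 neighbours ≥ 1, becomes infected.
Round 3 — no new infections; cascade stops.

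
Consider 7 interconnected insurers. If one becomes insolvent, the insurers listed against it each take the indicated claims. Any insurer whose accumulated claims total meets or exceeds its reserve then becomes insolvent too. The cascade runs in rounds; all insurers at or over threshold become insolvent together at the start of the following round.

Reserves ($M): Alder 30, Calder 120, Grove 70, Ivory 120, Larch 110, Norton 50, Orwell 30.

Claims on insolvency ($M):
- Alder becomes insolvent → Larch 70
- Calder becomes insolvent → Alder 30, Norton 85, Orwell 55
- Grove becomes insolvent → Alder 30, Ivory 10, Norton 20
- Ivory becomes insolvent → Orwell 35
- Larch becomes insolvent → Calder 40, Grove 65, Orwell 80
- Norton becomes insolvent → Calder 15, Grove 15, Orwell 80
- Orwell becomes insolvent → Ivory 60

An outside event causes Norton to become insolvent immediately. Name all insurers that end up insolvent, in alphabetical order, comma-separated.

Round 1 — Norton becomes insolvent (initial).
  Calder: +15 → 15 < 120
  Grove: +15 → 15 < 70
  Orwell: +80 → 80 ≥ 30
Round 2 — Orwell becomes insolvent.
  Ivory: +60 → 60 < 120
No further insolvencies.

Norton, Orwell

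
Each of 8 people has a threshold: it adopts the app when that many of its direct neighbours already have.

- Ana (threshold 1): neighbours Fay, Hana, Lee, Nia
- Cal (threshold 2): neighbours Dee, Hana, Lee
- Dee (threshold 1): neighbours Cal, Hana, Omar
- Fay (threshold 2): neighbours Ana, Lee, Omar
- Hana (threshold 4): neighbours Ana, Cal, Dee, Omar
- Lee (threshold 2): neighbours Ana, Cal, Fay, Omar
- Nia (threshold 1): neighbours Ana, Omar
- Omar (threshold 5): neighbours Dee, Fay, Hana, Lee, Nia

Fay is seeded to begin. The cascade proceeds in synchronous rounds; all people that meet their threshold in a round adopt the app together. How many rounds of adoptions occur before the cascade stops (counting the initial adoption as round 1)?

Round 1 — Fay adopts the app (initial).
Round 2 — checking thresholds:
  Ana: 1 of 4 neighbours ≥ 1, adopts the app.
  Lee: 1 of 4 neighbours < 2, holds.
  Omar: 1 of 5 neighbours < 5, holds.
Round 3 — checking thresholds:
  Hana: 1 of 4 neighbours < 4, holds.
  Lee: 2 of 4 neighbours ≥ 2, adopts the app.
  Nia: 1 of 2 neighbours ≥ 1, adopts the app.
  Omar: 1 of 5 neighbours < 5, holds.
Round 4 — no new adoptions; cascade stops.

3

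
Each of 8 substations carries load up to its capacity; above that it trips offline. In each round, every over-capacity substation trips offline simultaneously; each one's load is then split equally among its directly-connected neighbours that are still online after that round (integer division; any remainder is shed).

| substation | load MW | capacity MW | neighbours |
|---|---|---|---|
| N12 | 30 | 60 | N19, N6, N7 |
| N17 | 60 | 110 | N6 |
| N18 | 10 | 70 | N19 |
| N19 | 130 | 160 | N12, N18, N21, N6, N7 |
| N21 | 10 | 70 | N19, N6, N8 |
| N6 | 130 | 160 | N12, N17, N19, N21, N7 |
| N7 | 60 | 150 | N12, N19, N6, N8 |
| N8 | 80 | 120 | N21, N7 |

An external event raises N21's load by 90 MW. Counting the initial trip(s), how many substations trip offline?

Round 1 — N21 at 100 > 70. N21 trips offline.
  N21 sheds 100 MW to N19, N6, N8: 33 each (1 lost).
    N19: 130+33 = 163 > 160
    N6: 130+33 = 163 > 160
    N8: 80+33 = 113 ≤ 120
Round 2 — N19, N6 trip offline.
  N19 sheds 163 MW to N12, N18, N7: 54 each (1 lost).
    N12: 30+54 = 84 > 60
    N18: 10+54 = 64 ≤ 70
    N7: 60+54 = 114 ≤ 150
  N6 sheds 163 MW to N12, N17, N7: 54 each (1 lost).
    N12: 84+54 = 138 > 60
    N17: 60+54 = 114 > 110
    N7: 114+54 = 168 > 150
Round 3 — N12, N17, N7 trip offline.
  N12 sheds 138 MW: no online neighbours, lost.
  N17 sheds 114 MW: no online neighbours, lost.
  N7 sheds 168 MW to N8: 168 each.
    N8: 113+168 = 281 > 120
Round 4 — N8 trips offline.
  N8 sheds 281 MW: no online neighbours, lost.
No further trips.

7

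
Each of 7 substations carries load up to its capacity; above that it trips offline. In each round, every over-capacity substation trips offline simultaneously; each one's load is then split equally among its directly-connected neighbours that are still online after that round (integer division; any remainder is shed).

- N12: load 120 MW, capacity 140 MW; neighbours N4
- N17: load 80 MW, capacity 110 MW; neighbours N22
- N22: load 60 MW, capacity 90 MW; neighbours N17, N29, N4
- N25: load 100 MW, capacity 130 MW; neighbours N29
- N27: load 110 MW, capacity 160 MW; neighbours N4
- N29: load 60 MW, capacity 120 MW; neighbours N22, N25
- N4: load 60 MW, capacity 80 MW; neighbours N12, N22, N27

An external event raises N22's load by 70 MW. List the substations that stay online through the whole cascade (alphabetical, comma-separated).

Round 1 — N22 at 130 > 90. N22 trips offline.
  N22 sheds 130 MW to N17, N29, N4: 43 each (1 lost).
    N17: 80+43 = 123 > 110
    N29: 60+43 = 103 ≤ 120
    N4: 60+43 = 103 > 80
Round 2 — N17, N4 trip offline.
  N17 sheds 123 MW: no online neighbours, lost.
  N4 sheds 103 MW to N12, N27: 51 each (1 lost).
    N12: 120+51 = 171 > 140
    N27: 110+51 = 161 > 160
Round 3 — N12, N27 trip offline.
  N12 sheds 171 MW: no online neighbours, lost.
  N27 sheds 161 MW: no online neighbours, lost.
No further trips.

N25, N29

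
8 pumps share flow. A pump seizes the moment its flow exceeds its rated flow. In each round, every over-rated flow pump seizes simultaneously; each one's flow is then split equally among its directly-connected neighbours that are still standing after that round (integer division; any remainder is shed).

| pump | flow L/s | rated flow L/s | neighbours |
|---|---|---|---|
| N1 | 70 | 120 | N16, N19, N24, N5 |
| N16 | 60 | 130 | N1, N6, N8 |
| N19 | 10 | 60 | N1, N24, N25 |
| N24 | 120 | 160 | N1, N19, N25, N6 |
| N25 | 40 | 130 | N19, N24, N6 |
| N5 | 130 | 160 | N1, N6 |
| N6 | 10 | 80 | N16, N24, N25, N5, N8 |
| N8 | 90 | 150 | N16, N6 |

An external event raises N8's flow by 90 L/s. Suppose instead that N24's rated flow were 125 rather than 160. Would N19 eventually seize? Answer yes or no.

yes

With N24's rated flow at 125:
Round 1 — N8 at 180 > 150. N8 seizes.
  N8 sheds 180 L/s to N16, N6: 90 each.
    N16: 60+90 = 150 > 130
    N6: 10+90 = 100 > 80
Round 2 — N16, N6 seize.
  N16 sheds 150 L/s to N1: 150 each.
    N1: 70+150 = 220 > 120
  N6 sheds 100 L/s to N24, N25, N5: 33 each (1 lost).
    N24: 120+33 = 153 > 125
    N25: 40+33 = 73 ≤ 130
    N5: 130+33 = 163 > 160
Round 3 — N1, N24, N5 seize.
  N1 sheds 220 L/s to N19: 220 each.
    N19: 10+220 = 230 > 60
  N24 sheds 153 L/s to N19, N25: 76 each (1 lost).
    N19: 230+76 = 306 > 60
    N25: 73+76 = 149 > 130
  N5 sheds 163 L/s: no online neighbours, lost.
Round 4 — N19, N25 seize.
  N19 sheds 306 L/s: no online neighbours, lost.
  N25 sheds 149 L/s: no online neighbours, lost.
No further seizures.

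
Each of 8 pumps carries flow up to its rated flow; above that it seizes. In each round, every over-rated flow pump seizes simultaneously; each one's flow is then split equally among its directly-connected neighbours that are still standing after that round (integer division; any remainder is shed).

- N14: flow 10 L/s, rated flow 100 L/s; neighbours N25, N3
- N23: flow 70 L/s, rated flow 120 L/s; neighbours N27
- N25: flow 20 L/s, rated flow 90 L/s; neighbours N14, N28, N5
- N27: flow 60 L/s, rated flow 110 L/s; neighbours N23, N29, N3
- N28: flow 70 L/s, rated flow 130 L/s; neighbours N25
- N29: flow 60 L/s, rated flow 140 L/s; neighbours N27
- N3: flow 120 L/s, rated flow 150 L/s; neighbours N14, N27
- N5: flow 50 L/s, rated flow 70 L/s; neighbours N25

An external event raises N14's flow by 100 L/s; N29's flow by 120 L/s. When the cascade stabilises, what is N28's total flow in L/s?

Round 1 — N14 at 110 > 100; N29 at 180 > 140. N14, N29 seize.
  N14 sheds 110 L/s to N25, N3: 55 each.
    N25: 20+55 = 75 ≤ 90
    N3: 120+55 = 175 > 150
  N29 sheds 180 L/s to N27: 180 each.
    N27: 60+180 = 240 > 110
Round 2 — N27, N3 seize.
  N27 sheds 240 L/s to N23: 240 each.
    N23: 70+240 = 310 > 120
  N3 sheds 175 L/s: no online neighbours, lost.
Round 3 — N23 seizes.
  N23 sheds 310 L/s: no online neighbours, lost.
No further seizures.

70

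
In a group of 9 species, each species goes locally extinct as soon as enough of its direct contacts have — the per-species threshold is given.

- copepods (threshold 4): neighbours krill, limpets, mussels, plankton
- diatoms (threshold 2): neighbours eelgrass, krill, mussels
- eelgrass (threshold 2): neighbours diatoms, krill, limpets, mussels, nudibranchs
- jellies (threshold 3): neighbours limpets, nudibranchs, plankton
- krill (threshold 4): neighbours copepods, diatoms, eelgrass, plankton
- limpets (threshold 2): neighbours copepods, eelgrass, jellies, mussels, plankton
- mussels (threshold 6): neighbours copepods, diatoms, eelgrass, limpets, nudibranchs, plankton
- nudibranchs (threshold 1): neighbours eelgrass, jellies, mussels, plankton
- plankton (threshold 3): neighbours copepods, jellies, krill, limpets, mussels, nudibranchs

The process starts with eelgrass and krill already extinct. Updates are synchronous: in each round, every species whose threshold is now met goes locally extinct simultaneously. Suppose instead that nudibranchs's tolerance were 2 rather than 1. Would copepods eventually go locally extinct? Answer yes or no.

no

With nudibranchs's tolerance at 2:
Round 1 — eelgrass, krill go locally extinct (initial).
Round 2 — checking thresholds:
  copepods: 1 of 4 neighbours < 4, not yet.
  diatoms: 2 of 3 neighbours ≥ 2, goes locally extinct.
  limpets: 1 of 5 neighbours < 2, not yet.
  mussels: 1 of 6 neighbours < 6, not yet.
  nudibranchs: 1 of 4 neighbours < 2, not yet.
  plankton: 1 of 6 neighbours < 3, not yet.
Round 3 — no new extinctions; cascade stops.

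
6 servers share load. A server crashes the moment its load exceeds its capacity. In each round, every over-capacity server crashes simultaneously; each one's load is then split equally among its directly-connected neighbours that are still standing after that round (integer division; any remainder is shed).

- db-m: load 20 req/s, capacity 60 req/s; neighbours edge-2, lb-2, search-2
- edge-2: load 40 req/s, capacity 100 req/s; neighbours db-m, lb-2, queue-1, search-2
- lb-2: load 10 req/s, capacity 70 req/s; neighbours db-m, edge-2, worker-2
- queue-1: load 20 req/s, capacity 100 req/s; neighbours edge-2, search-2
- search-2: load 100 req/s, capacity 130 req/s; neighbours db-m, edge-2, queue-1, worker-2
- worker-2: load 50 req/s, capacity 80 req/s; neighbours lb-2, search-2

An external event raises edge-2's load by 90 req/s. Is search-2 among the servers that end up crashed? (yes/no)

Round 1 — edge-2 at 130 > 100. edge-2 crashes.
  edge-2 sheds 130 req/s to db-m, lb-2, queue-1, search-2: 32 each (2 lost).
    db-m: 20+32 = 52 ≤ 60
    lb-2: 10+32 = 42 ≤ 70
    queue-1: 20+32 = 52 ≤ 100
    search-2: 100+32 = 132 > 130
Round 2 — search-2 crashes.
  search-2 sheds 132 req/s to db-m, queue-1, worker-2: 44 each.
    db-m: 52+44 = 96 > 60
    queue-1: 52+44 = 96 ≤ 100
    worker-2: 50+44 = 94 > 80
Round 3 — db-m, worker-2 crash.
  db-m sheds 96 req/s to lb-2: 96 each.
    lb-2: 42+96 = 138 > 70
  worker-2 sheds 94 req/s to lb-2: 94 each.
    lb-2: 138+94 = 232 > 70
Round 4 — lb-2 crashes.
  lb-2 sheds 232 req/s: no online neighbours, lost.
No further crashes.

yes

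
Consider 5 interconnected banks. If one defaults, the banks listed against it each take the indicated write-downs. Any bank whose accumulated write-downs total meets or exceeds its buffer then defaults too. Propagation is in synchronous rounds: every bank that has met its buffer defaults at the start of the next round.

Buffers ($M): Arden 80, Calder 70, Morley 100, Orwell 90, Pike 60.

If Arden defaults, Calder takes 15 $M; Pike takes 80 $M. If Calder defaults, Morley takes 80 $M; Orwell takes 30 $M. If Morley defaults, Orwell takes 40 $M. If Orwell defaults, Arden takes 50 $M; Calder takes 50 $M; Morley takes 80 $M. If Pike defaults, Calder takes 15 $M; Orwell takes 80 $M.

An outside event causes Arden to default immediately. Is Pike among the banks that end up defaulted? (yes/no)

Round 1 — Arden defaults (initial).
  Calder: +15 → 15 < 70
  Pike: +80 → 80 ≥ 60
Round 2 — Pike defaults.
  Calder: +15 → 30 < 70
  Orwell: +80 → 80 < 90
No further defaults.

yes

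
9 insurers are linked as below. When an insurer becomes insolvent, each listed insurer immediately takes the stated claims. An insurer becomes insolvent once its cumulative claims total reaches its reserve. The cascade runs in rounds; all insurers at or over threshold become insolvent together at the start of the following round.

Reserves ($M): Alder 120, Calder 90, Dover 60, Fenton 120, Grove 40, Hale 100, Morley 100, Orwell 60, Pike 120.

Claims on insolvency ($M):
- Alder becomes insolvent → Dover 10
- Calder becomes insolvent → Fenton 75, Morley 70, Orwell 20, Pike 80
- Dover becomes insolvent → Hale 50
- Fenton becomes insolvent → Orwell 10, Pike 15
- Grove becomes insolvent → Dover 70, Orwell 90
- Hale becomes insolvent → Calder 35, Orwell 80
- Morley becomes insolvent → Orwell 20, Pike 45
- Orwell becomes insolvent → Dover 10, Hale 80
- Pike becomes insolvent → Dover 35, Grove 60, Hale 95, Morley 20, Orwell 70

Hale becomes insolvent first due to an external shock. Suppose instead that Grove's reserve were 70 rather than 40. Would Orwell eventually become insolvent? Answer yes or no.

With Grove's reserve at 70:
Round 1 — Hale becomes insolvent (initial).
  Calder: +35 → 35 < 90
  Orwell: +80 → 80 ≥ 60
Round 2 — Orwell becomes insolvent.
  Dover: +10 → 10 < 60
No further insolvencies.

yes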